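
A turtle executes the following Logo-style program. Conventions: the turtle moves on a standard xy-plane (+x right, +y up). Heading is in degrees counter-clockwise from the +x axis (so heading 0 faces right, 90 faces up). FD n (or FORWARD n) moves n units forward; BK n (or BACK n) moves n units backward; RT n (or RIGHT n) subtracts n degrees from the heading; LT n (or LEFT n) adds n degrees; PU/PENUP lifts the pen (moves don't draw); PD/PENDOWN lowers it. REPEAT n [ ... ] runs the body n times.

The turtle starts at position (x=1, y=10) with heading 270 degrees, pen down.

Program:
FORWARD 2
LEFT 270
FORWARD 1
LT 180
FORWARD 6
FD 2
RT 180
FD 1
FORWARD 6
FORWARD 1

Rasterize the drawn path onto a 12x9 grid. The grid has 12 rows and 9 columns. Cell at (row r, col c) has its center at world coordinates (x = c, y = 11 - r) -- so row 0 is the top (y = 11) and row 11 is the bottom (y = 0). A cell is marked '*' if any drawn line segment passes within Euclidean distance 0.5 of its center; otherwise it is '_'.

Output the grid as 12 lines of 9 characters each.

Segment 0: (1,10) -> (1,8)
Segment 1: (1,8) -> (-0,8)
Segment 2: (-0,8) -> (6,8)
Segment 3: (6,8) -> (8,8)
Segment 4: (8,8) -> (7,8)
Segment 5: (7,8) -> (1,8)
Segment 6: (1,8) -> (0,8)

Answer: _________
_*_______
_*_______
*********
_________
_________
_________
_________
_________
_________
_________
_________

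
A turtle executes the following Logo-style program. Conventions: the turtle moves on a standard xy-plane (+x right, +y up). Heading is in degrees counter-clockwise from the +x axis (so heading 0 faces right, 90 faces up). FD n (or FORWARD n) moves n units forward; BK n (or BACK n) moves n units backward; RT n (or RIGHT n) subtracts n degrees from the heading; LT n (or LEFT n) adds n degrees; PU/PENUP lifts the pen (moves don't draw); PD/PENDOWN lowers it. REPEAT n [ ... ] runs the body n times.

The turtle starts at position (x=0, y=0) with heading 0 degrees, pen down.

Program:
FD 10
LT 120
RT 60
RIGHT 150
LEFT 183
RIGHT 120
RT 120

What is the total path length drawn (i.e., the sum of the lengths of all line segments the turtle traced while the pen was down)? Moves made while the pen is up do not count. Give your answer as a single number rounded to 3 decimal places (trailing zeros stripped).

Answer: 10

Derivation:
Executing turtle program step by step:
Start: pos=(0,0), heading=0, pen down
FD 10: (0,0) -> (10,0) [heading=0, draw]
LT 120: heading 0 -> 120
RT 60: heading 120 -> 60
RT 150: heading 60 -> 270
LT 183: heading 270 -> 93
RT 120: heading 93 -> 333
RT 120: heading 333 -> 213
Final: pos=(10,0), heading=213, 1 segment(s) drawn

Segment lengths:
  seg 1: (0,0) -> (10,0), length = 10
Total = 10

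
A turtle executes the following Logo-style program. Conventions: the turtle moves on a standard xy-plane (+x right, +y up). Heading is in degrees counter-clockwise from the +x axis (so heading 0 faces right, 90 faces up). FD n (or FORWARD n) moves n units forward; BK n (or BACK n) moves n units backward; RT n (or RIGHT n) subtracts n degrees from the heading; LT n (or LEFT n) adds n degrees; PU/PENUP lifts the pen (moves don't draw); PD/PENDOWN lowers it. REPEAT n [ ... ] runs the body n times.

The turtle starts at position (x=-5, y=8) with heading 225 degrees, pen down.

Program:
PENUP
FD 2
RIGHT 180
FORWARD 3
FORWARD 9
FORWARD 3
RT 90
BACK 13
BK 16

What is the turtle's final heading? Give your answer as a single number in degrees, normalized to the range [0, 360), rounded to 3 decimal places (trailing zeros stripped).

Executing turtle program step by step:
Start: pos=(-5,8), heading=225, pen down
PU: pen up
FD 2: (-5,8) -> (-6.414,6.586) [heading=225, move]
RT 180: heading 225 -> 45
FD 3: (-6.414,6.586) -> (-4.293,8.707) [heading=45, move]
FD 9: (-4.293,8.707) -> (2.071,15.071) [heading=45, move]
FD 3: (2.071,15.071) -> (4.192,17.192) [heading=45, move]
RT 90: heading 45 -> 315
BK 13: (4.192,17.192) -> (-5,26.385) [heading=315, move]
BK 16: (-5,26.385) -> (-16.314,37.698) [heading=315, move]
Final: pos=(-16.314,37.698), heading=315, 0 segment(s) drawn

Answer: 315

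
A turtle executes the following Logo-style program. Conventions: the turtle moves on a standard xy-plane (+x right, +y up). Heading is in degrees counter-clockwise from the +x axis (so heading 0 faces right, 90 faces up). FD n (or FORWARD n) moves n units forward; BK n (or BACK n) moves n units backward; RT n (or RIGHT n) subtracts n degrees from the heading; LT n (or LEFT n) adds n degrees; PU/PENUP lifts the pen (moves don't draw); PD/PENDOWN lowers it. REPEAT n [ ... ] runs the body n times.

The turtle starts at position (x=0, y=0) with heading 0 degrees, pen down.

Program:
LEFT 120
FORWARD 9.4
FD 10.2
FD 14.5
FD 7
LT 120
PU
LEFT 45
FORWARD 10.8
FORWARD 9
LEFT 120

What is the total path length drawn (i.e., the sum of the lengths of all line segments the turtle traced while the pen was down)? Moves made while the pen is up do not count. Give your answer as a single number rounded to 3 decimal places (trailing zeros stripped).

Executing turtle program step by step:
Start: pos=(0,0), heading=0, pen down
LT 120: heading 0 -> 120
FD 9.4: (0,0) -> (-4.7,8.141) [heading=120, draw]
FD 10.2: (-4.7,8.141) -> (-9.8,16.974) [heading=120, draw]
FD 14.5: (-9.8,16.974) -> (-17.05,29.531) [heading=120, draw]
FD 7: (-17.05,29.531) -> (-20.55,35.594) [heading=120, draw]
LT 120: heading 120 -> 240
PU: pen up
LT 45: heading 240 -> 285
FD 10.8: (-20.55,35.594) -> (-17.755,25.162) [heading=285, move]
FD 9: (-17.755,25.162) -> (-15.425,16.468) [heading=285, move]
LT 120: heading 285 -> 45
Final: pos=(-15.425,16.468), heading=45, 4 segment(s) drawn

Segment lengths:
  seg 1: (0,0) -> (-4.7,8.141), length = 9.4
  seg 2: (-4.7,8.141) -> (-9.8,16.974), length = 10.2
  seg 3: (-9.8,16.974) -> (-17.05,29.531), length = 14.5
  seg 4: (-17.05,29.531) -> (-20.55,35.594), length = 7
Total = 41.1

Answer: 41.1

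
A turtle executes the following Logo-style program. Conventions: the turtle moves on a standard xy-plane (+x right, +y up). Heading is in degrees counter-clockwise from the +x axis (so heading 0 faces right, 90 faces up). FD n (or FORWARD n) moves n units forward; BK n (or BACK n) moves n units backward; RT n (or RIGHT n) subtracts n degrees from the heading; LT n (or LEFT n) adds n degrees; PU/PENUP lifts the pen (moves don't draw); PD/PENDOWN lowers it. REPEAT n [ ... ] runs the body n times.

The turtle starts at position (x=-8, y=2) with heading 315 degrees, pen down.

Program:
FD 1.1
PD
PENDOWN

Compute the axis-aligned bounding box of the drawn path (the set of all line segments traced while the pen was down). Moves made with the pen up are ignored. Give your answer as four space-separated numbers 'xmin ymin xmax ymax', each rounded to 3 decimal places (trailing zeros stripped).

Executing turtle program step by step:
Start: pos=(-8,2), heading=315, pen down
FD 1.1: (-8,2) -> (-7.222,1.222) [heading=315, draw]
PD: pen down
PD: pen down
Final: pos=(-7.222,1.222), heading=315, 1 segment(s) drawn

Segment endpoints: x in {-8, -7.222}, y in {1.222, 2}
xmin=-8, ymin=1.222, xmax=-7.222, ymax=2

Answer: -8 1.222 -7.222 2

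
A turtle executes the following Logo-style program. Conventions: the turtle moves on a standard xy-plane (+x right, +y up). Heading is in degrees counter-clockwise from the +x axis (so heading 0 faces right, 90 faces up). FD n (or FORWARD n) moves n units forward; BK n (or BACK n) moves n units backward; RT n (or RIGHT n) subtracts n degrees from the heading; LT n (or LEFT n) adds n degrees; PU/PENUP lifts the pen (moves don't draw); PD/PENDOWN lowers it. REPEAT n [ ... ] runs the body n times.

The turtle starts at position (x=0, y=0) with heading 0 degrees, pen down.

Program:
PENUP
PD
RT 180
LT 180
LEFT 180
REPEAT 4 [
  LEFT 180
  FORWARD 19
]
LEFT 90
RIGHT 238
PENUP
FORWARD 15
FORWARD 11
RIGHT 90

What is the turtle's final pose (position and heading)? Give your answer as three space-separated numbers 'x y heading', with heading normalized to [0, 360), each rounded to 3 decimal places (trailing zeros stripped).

Answer: 22.049 13.778 302

Derivation:
Executing turtle program step by step:
Start: pos=(0,0), heading=0, pen down
PU: pen up
PD: pen down
RT 180: heading 0 -> 180
LT 180: heading 180 -> 0
LT 180: heading 0 -> 180
REPEAT 4 [
  -- iteration 1/4 --
  LT 180: heading 180 -> 0
  FD 19: (0,0) -> (19,0) [heading=0, draw]
  -- iteration 2/4 --
  LT 180: heading 0 -> 180
  FD 19: (19,0) -> (0,0) [heading=180, draw]
  -- iteration 3/4 --
  LT 180: heading 180 -> 0
  FD 19: (0,0) -> (19,0) [heading=0, draw]
  -- iteration 4/4 --
  LT 180: heading 0 -> 180
  FD 19: (19,0) -> (0,0) [heading=180, draw]
]
LT 90: heading 180 -> 270
RT 238: heading 270 -> 32
PU: pen up
FD 15: (0,0) -> (12.721,7.949) [heading=32, move]
FD 11: (12.721,7.949) -> (22.049,13.778) [heading=32, move]
RT 90: heading 32 -> 302
Final: pos=(22.049,13.778), heading=302, 4 segment(s) drawn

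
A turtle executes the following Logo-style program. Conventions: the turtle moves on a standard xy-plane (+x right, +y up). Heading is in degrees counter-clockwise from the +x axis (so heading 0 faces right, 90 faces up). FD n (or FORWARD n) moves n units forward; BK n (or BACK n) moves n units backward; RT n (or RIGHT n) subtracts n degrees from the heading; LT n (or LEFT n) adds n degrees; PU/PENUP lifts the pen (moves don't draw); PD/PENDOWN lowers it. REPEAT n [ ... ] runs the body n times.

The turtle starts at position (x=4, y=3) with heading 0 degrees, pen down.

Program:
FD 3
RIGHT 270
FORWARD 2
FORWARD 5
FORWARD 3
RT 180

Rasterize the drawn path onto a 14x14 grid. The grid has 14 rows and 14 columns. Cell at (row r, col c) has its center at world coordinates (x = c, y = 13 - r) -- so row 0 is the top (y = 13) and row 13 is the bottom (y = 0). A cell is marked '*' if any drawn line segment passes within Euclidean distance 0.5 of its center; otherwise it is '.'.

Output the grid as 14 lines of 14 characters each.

Answer: .......*......
.......*......
.......*......
.......*......
.......*......
.......*......
.......*......
.......*......
.......*......
.......*......
....****......
..............
..............
..............

Derivation:
Segment 0: (4,3) -> (7,3)
Segment 1: (7,3) -> (7,5)
Segment 2: (7,5) -> (7,10)
Segment 3: (7,10) -> (7,13)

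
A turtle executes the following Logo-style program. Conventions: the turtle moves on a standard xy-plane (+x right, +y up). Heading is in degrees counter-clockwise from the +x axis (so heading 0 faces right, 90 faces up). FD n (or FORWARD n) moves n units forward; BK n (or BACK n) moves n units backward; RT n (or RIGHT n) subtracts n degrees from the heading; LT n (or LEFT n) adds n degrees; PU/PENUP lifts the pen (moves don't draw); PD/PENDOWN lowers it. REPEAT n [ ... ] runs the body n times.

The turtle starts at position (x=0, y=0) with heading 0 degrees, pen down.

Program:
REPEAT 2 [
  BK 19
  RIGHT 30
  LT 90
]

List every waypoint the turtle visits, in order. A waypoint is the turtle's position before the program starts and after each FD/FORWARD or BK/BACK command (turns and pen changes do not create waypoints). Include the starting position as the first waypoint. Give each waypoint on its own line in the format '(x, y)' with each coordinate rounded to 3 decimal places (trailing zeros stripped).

Executing turtle program step by step:
Start: pos=(0,0), heading=0, pen down
REPEAT 2 [
  -- iteration 1/2 --
  BK 19: (0,0) -> (-19,0) [heading=0, draw]
  RT 30: heading 0 -> 330
  LT 90: heading 330 -> 60
  -- iteration 2/2 --
  BK 19: (-19,0) -> (-28.5,-16.454) [heading=60, draw]
  RT 30: heading 60 -> 30
  LT 90: heading 30 -> 120
]
Final: pos=(-28.5,-16.454), heading=120, 2 segment(s) drawn
Waypoints (3 total):
(0, 0)
(-19, 0)
(-28.5, -16.454)

Answer: (0, 0)
(-19, 0)
(-28.5, -16.454)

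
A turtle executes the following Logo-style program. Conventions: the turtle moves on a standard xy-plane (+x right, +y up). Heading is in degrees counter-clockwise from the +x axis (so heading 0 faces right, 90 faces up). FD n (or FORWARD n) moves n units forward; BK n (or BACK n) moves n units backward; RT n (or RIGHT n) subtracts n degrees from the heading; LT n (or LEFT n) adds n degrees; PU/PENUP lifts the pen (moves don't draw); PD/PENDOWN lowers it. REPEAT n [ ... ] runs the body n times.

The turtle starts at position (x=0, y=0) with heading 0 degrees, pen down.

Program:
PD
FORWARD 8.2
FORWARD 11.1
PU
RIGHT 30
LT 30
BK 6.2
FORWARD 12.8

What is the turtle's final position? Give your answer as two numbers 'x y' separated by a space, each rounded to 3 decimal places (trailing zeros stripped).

Executing turtle program step by step:
Start: pos=(0,0), heading=0, pen down
PD: pen down
FD 8.2: (0,0) -> (8.2,0) [heading=0, draw]
FD 11.1: (8.2,0) -> (19.3,0) [heading=0, draw]
PU: pen up
RT 30: heading 0 -> 330
LT 30: heading 330 -> 0
BK 6.2: (19.3,0) -> (13.1,0) [heading=0, move]
FD 12.8: (13.1,0) -> (25.9,0) [heading=0, move]
Final: pos=(25.9,0), heading=0, 2 segment(s) drawn

Answer: 25.9 0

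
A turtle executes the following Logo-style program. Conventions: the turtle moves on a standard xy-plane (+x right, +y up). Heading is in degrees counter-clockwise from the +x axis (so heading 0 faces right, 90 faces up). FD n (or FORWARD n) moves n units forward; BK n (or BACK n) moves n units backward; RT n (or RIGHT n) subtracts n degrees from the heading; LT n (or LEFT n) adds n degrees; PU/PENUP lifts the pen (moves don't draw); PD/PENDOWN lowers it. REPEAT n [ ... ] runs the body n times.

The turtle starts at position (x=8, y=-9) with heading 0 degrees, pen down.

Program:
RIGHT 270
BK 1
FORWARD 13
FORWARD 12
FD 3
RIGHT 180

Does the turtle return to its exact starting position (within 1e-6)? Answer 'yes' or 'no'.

Executing turtle program step by step:
Start: pos=(8,-9), heading=0, pen down
RT 270: heading 0 -> 90
BK 1: (8,-9) -> (8,-10) [heading=90, draw]
FD 13: (8,-10) -> (8,3) [heading=90, draw]
FD 12: (8,3) -> (8,15) [heading=90, draw]
FD 3: (8,15) -> (8,18) [heading=90, draw]
RT 180: heading 90 -> 270
Final: pos=(8,18), heading=270, 4 segment(s) drawn

Start position: (8, -9)
Final position: (8, 18)
Distance = 27; >= 1e-6 -> NOT closed

Answer: no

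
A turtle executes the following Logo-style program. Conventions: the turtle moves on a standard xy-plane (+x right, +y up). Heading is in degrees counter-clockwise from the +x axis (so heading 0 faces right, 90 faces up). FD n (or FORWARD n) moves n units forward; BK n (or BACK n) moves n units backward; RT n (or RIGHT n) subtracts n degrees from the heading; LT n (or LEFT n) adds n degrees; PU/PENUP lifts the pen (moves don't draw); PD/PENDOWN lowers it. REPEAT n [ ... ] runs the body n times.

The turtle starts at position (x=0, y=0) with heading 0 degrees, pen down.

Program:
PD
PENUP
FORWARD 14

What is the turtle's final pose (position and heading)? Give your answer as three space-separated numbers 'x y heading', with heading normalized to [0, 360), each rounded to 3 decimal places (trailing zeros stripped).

Answer: 14 0 0

Derivation:
Executing turtle program step by step:
Start: pos=(0,0), heading=0, pen down
PD: pen down
PU: pen up
FD 14: (0,0) -> (14,0) [heading=0, move]
Final: pos=(14,0), heading=0, 0 segment(s) drawn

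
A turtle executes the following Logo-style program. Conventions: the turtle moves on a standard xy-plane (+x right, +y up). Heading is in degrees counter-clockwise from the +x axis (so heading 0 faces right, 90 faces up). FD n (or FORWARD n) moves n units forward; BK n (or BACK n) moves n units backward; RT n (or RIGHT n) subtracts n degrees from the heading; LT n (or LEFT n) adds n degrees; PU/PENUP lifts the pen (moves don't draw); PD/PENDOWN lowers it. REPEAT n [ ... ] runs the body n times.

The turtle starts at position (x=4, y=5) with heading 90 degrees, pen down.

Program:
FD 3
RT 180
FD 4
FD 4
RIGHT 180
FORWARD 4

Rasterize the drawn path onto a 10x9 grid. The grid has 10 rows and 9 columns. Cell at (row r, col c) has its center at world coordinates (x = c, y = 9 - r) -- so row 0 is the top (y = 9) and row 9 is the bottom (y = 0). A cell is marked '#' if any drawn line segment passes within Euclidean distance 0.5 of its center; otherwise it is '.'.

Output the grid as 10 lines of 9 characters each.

Answer: .........
....#....
....#....
....#....
....#....
....#....
....#....
....#....
....#....
....#....

Derivation:
Segment 0: (4,5) -> (4,8)
Segment 1: (4,8) -> (4,4)
Segment 2: (4,4) -> (4,0)
Segment 3: (4,0) -> (4,4)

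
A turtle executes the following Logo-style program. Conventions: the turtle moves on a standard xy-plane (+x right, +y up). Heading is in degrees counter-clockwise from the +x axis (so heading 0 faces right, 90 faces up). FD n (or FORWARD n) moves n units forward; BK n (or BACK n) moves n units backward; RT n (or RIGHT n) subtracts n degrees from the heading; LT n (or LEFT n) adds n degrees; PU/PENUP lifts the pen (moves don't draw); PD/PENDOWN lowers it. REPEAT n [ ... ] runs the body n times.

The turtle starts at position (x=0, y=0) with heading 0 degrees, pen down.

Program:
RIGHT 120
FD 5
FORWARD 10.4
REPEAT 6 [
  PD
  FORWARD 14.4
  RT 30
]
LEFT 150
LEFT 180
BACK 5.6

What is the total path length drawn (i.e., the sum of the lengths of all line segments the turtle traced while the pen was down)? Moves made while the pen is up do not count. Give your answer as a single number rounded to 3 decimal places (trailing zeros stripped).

Executing turtle program step by step:
Start: pos=(0,0), heading=0, pen down
RT 120: heading 0 -> 240
FD 5: (0,0) -> (-2.5,-4.33) [heading=240, draw]
FD 10.4: (-2.5,-4.33) -> (-7.7,-13.337) [heading=240, draw]
REPEAT 6 [
  -- iteration 1/6 --
  PD: pen down
  FD 14.4: (-7.7,-13.337) -> (-14.9,-25.808) [heading=240, draw]
  RT 30: heading 240 -> 210
  -- iteration 2/6 --
  PD: pen down
  FD 14.4: (-14.9,-25.808) -> (-27.371,-33.008) [heading=210, draw]
  RT 30: heading 210 -> 180
  -- iteration 3/6 --
  PD: pen down
  FD 14.4: (-27.371,-33.008) -> (-41.771,-33.008) [heading=180, draw]
  RT 30: heading 180 -> 150
  -- iteration 4/6 --
  PD: pen down
  FD 14.4: (-41.771,-33.008) -> (-54.242,-25.808) [heading=150, draw]
  RT 30: heading 150 -> 120
  -- iteration 5/6 --
  PD: pen down
  FD 14.4: (-54.242,-25.808) -> (-61.442,-13.337) [heading=120, draw]
  RT 30: heading 120 -> 90
  -- iteration 6/6 --
  PD: pen down
  FD 14.4: (-61.442,-13.337) -> (-61.442,1.063) [heading=90, draw]
  RT 30: heading 90 -> 60
]
LT 150: heading 60 -> 210
LT 180: heading 210 -> 30
BK 5.6: (-61.442,1.063) -> (-66.291,-1.737) [heading=30, draw]
Final: pos=(-66.291,-1.737), heading=30, 9 segment(s) drawn

Segment lengths:
  seg 1: (0,0) -> (-2.5,-4.33), length = 5
  seg 2: (-2.5,-4.33) -> (-7.7,-13.337), length = 10.4
  seg 3: (-7.7,-13.337) -> (-14.9,-25.808), length = 14.4
  seg 4: (-14.9,-25.808) -> (-27.371,-33.008), length = 14.4
  seg 5: (-27.371,-33.008) -> (-41.771,-33.008), length = 14.4
  seg 6: (-41.771,-33.008) -> (-54.242,-25.808), length = 14.4
  seg 7: (-54.242,-25.808) -> (-61.442,-13.337), length = 14.4
  seg 8: (-61.442,-13.337) -> (-61.442,1.063), length = 14.4
  seg 9: (-61.442,1.063) -> (-66.291,-1.737), length = 5.6
Total = 107.4

Answer: 107.4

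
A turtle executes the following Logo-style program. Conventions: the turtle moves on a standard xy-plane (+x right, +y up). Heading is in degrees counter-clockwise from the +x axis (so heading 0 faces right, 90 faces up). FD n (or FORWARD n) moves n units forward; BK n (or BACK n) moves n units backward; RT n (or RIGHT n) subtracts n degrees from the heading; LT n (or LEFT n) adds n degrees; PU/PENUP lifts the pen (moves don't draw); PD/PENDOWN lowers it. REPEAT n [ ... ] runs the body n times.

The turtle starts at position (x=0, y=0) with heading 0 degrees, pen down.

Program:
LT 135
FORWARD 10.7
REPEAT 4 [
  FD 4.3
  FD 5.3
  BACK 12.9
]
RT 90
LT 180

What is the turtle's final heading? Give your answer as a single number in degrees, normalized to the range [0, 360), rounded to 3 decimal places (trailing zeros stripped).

Executing turtle program step by step:
Start: pos=(0,0), heading=0, pen down
LT 135: heading 0 -> 135
FD 10.7: (0,0) -> (-7.566,7.566) [heading=135, draw]
REPEAT 4 [
  -- iteration 1/4 --
  FD 4.3: (-7.566,7.566) -> (-10.607,10.607) [heading=135, draw]
  FD 5.3: (-10.607,10.607) -> (-14.354,14.354) [heading=135, draw]
  BK 12.9: (-14.354,14.354) -> (-5.233,5.233) [heading=135, draw]
  -- iteration 2/4 --
  FD 4.3: (-5.233,5.233) -> (-8.273,8.273) [heading=135, draw]
  FD 5.3: (-8.273,8.273) -> (-12.021,12.021) [heading=135, draw]
  BK 12.9: (-12.021,12.021) -> (-2.899,2.899) [heading=135, draw]
  -- iteration 3/4 --
  FD 4.3: (-2.899,2.899) -> (-5.94,5.94) [heading=135, draw]
  FD 5.3: (-5.94,5.94) -> (-9.687,9.687) [heading=135, draw]
  BK 12.9: (-9.687,9.687) -> (-0.566,0.566) [heading=135, draw]
  -- iteration 4/4 --
  FD 4.3: (-0.566,0.566) -> (-3.606,3.606) [heading=135, draw]
  FD 5.3: (-3.606,3.606) -> (-7.354,7.354) [heading=135, draw]
  BK 12.9: (-7.354,7.354) -> (1.768,-1.768) [heading=135, draw]
]
RT 90: heading 135 -> 45
LT 180: heading 45 -> 225
Final: pos=(1.768,-1.768), heading=225, 13 segment(s) drawn

Answer: 225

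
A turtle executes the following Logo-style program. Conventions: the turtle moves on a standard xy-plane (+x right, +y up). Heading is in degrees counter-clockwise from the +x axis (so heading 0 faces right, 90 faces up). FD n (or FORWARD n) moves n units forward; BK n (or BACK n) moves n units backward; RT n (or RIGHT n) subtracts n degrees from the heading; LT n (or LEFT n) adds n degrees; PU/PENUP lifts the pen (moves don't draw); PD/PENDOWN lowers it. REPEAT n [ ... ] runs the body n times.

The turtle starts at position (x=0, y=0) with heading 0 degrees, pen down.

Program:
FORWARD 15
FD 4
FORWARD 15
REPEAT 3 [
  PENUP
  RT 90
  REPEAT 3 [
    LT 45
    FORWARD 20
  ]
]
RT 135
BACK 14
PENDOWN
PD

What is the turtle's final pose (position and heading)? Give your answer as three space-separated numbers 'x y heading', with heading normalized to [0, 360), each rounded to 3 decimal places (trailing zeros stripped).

Executing turtle program step by step:
Start: pos=(0,0), heading=0, pen down
FD 15: (0,0) -> (15,0) [heading=0, draw]
FD 4: (15,0) -> (19,0) [heading=0, draw]
FD 15: (19,0) -> (34,0) [heading=0, draw]
REPEAT 3 [
  -- iteration 1/3 --
  PU: pen up
  RT 90: heading 0 -> 270
  REPEAT 3 [
    -- iteration 1/3 --
    LT 45: heading 270 -> 315
    FD 20: (34,0) -> (48.142,-14.142) [heading=315, move]
    -- iteration 2/3 --
    LT 45: heading 315 -> 0
    FD 20: (48.142,-14.142) -> (68.142,-14.142) [heading=0, move]
    -- iteration 3/3 --
    LT 45: heading 0 -> 45
    FD 20: (68.142,-14.142) -> (82.284,0) [heading=45, move]
  ]
  -- iteration 2/3 --
  PU: pen up
  RT 90: heading 45 -> 315
  REPEAT 3 [
    -- iteration 1/3 --
    LT 45: heading 315 -> 0
    FD 20: (82.284,0) -> (102.284,0) [heading=0, move]
    -- iteration 2/3 --
    LT 45: heading 0 -> 45
    FD 20: (102.284,0) -> (116.426,14.142) [heading=45, move]
    -- iteration 3/3 --
    LT 45: heading 45 -> 90
    FD 20: (116.426,14.142) -> (116.426,34.142) [heading=90, move]
  ]
  -- iteration 3/3 --
  PU: pen up
  RT 90: heading 90 -> 0
  REPEAT 3 [
    -- iteration 1/3 --
    LT 45: heading 0 -> 45
    FD 20: (116.426,34.142) -> (130.569,48.284) [heading=45, move]
    -- iteration 2/3 --
    LT 45: heading 45 -> 90
    FD 20: (130.569,48.284) -> (130.569,68.284) [heading=90, move]
    -- iteration 3/3 --
    LT 45: heading 90 -> 135
    FD 20: (130.569,68.284) -> (116.426,82.426) [heading=135, move]
  ]
]
RT 135: heading 135 -> 0
BK 14: (116.426,82.426) -> (102.426,82.426) [heading=0, move]
PD: pen down
PD: pen down
Final: pos=(102.426,82.426), heading=0, 3 segment(s) drawn

Answer: 102.426 82.426 0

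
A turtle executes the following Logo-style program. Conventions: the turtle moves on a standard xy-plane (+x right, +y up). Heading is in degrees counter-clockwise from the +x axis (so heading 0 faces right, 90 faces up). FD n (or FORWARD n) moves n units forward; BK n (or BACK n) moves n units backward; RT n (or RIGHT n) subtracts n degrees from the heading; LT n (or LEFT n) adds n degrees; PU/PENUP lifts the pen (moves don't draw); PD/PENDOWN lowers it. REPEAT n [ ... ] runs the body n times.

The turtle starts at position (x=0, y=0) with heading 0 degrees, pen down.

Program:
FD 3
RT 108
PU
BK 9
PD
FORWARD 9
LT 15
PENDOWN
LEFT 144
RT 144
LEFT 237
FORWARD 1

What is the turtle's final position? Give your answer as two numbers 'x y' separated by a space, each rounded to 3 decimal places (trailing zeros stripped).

Executing turtle program step by step:
Start: pos=(0,0), heading=0, pen down
FD 3: (0,0) -> (3,0) [heading=0, draw]
RT 108: heading 0 -> 252
PU: pen up
BK 9: (3,0) -> (5.781,8.56) [heading=252, move]
PD: pen down
FD 9: (5.781,8.56) -> (3,0) [heading=252, draw]
LT 15: heading 252 -> 267
PD: pen down
LT 144: heading 267 -> 51
RT 144: heading 51 -> 267
LT 237: heading 267 -> 144
FD 1: (3,0) -> (2.191,0.588) [heading=144, draw]
Final: pos=(2.191,0.588), heading=144, 3 segment(s) drawn

Answer: 2.191 0.588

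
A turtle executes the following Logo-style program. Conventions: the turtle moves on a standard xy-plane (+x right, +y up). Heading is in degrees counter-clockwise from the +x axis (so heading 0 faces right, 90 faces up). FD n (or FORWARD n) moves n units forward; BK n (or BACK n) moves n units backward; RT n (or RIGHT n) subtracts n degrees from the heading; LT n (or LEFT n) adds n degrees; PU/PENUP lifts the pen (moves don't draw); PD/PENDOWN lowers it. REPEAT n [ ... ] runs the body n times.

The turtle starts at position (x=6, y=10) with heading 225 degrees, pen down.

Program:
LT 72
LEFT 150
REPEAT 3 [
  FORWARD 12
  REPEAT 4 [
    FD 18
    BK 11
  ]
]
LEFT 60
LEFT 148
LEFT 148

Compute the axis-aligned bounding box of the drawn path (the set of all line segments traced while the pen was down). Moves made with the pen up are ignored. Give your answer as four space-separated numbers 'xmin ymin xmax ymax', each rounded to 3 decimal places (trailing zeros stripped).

Executing turtle program step by step:
Start: pos=(6,10), heading=225, pen down
LT 72: heading 225 -> 297
LT 150: heading 297 -> 87
REPEAT 3 [
  -- iteration 1/3 --
  FD 12: (6,10) -> (6.628,21.984) [heading=87, draw]
  REPEAT 4 [
    -- iteration 1/4 --
    FD 18: (6.628,21.984) -> (7.57,39.959) [heading=87, draw]
    BK 11: (7.57,39.959) -> (6.994,28.974) [heading=87, draw]
    -- iteration 2/4 --
    FD 18: (6.994,28.974) -> (7.936,46.949) [heading=87, draw]
    BK 11: (7.936,46.949) -> (7.361,35.964) [heading=87, draw]
    -- iteration 3/4 --
    FD 18: (7.361,35.964) -> (8.303,53.94) [heading=87, draw]
    BK 11: (8.303,53.94) -> (7.727,42.955) [heading=87, draw]
    -- iteration 4/4 --
    FD 18: (7.727,42.955) -> (8.669,60.93) [heading=87, draw]
    BK 11: (8.669,60.93) -> (8.093,49.945) [heading=87, draw]
  ]
  -- iteration 2/3 --
  FD 12: (8.093,49.945) -> (8.721,61.929) [heading=87, draw]
  REPEAT 4 [
    -- iteration 1/4 --
    FD 18: (8.721,61.929) -> (9.664,79.904) [heading=87, draw]
    BK 11: (9.664,79.904) -> (9.088,68.919) [heading=87, draw]
    -- iteration 2/4 --
    FD 18: (9.088,68.919) -> (10.03,86.894) [heading=87, draw]
    BK 11: (10.03,86.894) -> (9.454,75.91) [heading=87, draw]
    -- iteration 3/4 --
    FD 18: (9.454,75.91) -> (10.396,93.885) [heading=87, draw]
    BK 11: (10.396,93.885) -> (9.821,82.9) [heading=87, draw]
    -- iteration 4/4 --
    FD 18: (9.821,82.9) -> (10.763,100.875) [heading=87, draw]
    BK 11: (10.763,100.875) -> (10.187,89.89) [heading=87, draw]
  ]
  -- iteration 3/3 --
  FD 12: (10.187,89.89) -> (10.815,101.874) [heading=87, draw]
  REPEAT 4 [
    -- iteration 1/4 --
    FD 18: (10.815,101.874) -> (11.757,119.849) [heading=87, draw]
    BK 11: (11.757,119.849) -> (11.181,108.864) [heading=87, draw]
    -- iteration 2/4 --
    FD 18: (11.181,108.864) -> (12.123,126.84) [heading=87, draw]
    BK 11: (12.123,126.84) -> (11.548,115.855) [heading=87, draw]
    -- iteration 3/4 --
    FD 18: (11.548,115.855) -> (12.49,133.83) [heading=87, draw]
    BK 11: (12.49,133.83) -> (11.914,122.845) [heading=87, draw]
    -- iteration 4/4 --
    FD 18: (11.914,122.845) -> (12.856,140.82) [heading=87, draw]
    BK 11: (12.856,140.82) -> (12.28,129.836) [heading=87, draw]
  ]
]
LT 60: heading 87 -> 147
LT 148: heading 147 -> 295
LT 148: heading 295 -> 83
Final: pos=(12.28,129.836), heading=83, 27 segment(s) drawn

Segment endpoints: x in {6, 6.628, 6.994, 7.361, 7.57, 7.727, 7.936, 8.093, 8.303, 8.669, 8.721, 9.088, 9.454, 9.664, 9.821, 10.03, 10.187, 10.396, 10.763, 10.815, 11.181, 11.548, 11.757, 11.914, 12.123, 12.28, 12.49, 12.856}, y in {10, 21.984, 28.974, 35.964, 39.959, 42.955, 46.949, 49.945, 53.94, 60.93, 61.929, 68.919, 75.91, 79.904, 82.9, 86.894, 89.89, 93.885, 100.875, 101.874, 108.864, 115.855, 119.849, 122.845, 126.84, 129.836, 133.83, 140.82}
xmin=6, ymin=10, xmax=12.856, ymax=140.82

Answer: 6 10 12.856 140.82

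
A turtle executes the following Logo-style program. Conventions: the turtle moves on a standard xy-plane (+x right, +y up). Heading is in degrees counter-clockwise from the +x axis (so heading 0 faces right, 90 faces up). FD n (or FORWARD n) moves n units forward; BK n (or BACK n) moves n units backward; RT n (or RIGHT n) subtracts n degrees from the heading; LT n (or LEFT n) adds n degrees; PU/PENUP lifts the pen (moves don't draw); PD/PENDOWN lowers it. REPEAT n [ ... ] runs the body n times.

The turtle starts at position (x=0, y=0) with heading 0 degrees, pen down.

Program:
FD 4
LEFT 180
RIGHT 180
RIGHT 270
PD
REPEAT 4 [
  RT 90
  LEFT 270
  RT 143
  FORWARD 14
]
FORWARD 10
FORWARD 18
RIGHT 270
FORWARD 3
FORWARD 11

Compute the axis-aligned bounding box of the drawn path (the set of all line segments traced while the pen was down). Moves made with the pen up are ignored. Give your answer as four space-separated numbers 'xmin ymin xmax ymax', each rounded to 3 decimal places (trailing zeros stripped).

Executing turtle program step by step:
Start: pos=(0,0), heading=0, pen down
FD 4: (0,0) -> (4,0) [heading=0, draw]
LT 180: heading 0 -> 180
RT 180: heading 180 -> 0
RT 270: heading 0 -> 90
PD: pen down
REPEAT 4 [
  -- iteration 1/4 --
  RT 90: heading 90 -> 0
  LT 270: heading 0 -> 270
  RT 143: heading 270 -> 127
  FD 14: (4,0) -> (-4.425,11.181) [heading=127, draw]
  -- iteration 2/4 --
  RT 90: heading 127 -> 37
  LT 270: heading 37 -> 307
  RT 143: heading 307 -> 164
  FD 14: (-4.425,11.181) -> (-17.883,15.04) [heading=164, draw]
  -- iteration 3/4 --
  RT 90: heading 164 -> 74
  LT 270: heading 74 -> 344
  RT 143: heading 344 -> 201
  FD 14: (-17.883,15.04) -> (-30.953,10.023) [heading=201, draw]
  -- iteration 4/4 --
  RT 90: heading 201 -> 111
  LT 270: heading 111 -> 21
  RT 143: heading 21 -> 238
  FD 14: (-30.953,10.023) -> (-38.372,-1.85) [heading=238, draw]
]
FD 10: (-38.372,-1.85) -> (-43.671,-10.33) [heading=238, draw]
FD 18: (-43.671,-10.33) -> (-53.21,-25.595) [heading=238, draw]
RT 270: heading 238 -> 328
FD 3: (-53.21,-25.595) -> (-50.666,-27.185) [heading=328, draw]
FD 11: (-50.666,-27.185) -> (-41.337,-33.014) [heading=328, draw]
Final: pos=(-41.337,-33.014), heading=328, 9 segment(s) drawn

Segment endpoints: x in {-53.21, -50.666, -43.671, -41.337, -38.372, -30.953, -17.883, -4.425, 0, 4}, y in {-33.014, -27.185, -25.595, -10.33, -1.85, 0, 10.023, 11.181, 15.04}
xmin=-53.21, ymin=-33.014, xmax=4, ymax=15.04

Answer: -53.21 -33.014 4 15.04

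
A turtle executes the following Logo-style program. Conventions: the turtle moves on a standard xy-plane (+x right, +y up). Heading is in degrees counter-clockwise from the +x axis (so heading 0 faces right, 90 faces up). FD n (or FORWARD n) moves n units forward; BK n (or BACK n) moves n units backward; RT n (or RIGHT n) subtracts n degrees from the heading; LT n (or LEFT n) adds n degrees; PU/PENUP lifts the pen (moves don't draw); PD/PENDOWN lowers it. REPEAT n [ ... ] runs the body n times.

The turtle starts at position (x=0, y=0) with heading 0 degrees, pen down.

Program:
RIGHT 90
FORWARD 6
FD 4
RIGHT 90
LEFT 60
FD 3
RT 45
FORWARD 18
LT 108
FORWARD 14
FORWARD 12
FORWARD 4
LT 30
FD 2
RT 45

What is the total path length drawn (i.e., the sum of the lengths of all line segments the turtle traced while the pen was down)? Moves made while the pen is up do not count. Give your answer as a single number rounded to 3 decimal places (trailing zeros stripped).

Executing turtle program step by step:
Start: pos=(0,0), heading=0, pen down
RT 90: heading 0 -> 270
FD 6: (0,0) -> (0,-6) [heading=270, draw]
FD 4: (0,-6) -> (0,-10) [heading=270, draw]
RT 90: heading 270 -> 180
LT 60: heading 180 -> 240
FD 3: (0,-10) -> (-1.5,-12.598) [heading=240, draw]
RT 45: heading 240 -> 195
FD 18: (-1.5,-12.598) -> (-18.887,-17.257) [heading=195, draw]
LT 108: heading 195 -> 303
FD 14: (-18.887,-17.257) -> (-11.262,-28.998) [heading=303, draw]
FD 12: (-11.262,-28.998) -> (-4.726,-39.062) [heading=303, draw]
FD 4: (-4.726,-39.062) -> (-2.547,-42.417) [heading=303, draw]
LT 30: heading 303 -> 333
FD 2: (-2.547,-42.417) -> (-0.765,-43.325) [heading=333, draw]
RT 45: heading 333 -> 288
Final: pos=(-0.765,-43.325), heading=288, 8 segment(s) drawn

Segment lengths:
  seg 1: (0,0) -> (0,-6), length = 6
  seg 2: (0,-6) -> (0,-10), length = 4
  seg 3: (0,-10) -> (-1.5,-12.598), length = 3
  seg 4: (-1.5,-12.598) -> (-18.887,-17.257), length = 18
  seg 5: (-18.887,-17.257) -> (-11.262,-28.998), length = 14
  seg 6: (-11.262,-28.998) -> (-4.726,-39.062), length = 12
  seg 7: (-4.726,-39.062) -> (-2.547,-42.417), length = 4
  seg 8: (-2.547,-42.417) -> (-0.765,-43.325), length = 2
Total = 63

Answer: 63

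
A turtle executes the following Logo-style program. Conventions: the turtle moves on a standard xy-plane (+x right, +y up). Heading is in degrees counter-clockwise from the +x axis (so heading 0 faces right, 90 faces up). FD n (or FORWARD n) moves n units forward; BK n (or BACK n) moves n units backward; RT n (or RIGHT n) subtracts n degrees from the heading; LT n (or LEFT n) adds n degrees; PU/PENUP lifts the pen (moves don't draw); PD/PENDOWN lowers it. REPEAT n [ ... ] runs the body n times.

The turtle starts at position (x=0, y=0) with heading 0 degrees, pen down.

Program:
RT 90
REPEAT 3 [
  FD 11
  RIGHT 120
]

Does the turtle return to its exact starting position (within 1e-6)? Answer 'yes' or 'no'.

Executing turtle program step by step:
Start: pos=(0,0), heading=0, pen down
RT 90: heading 0 -> 270
REPEAT 3 [
  -- iteration 1/3 --
  FD 11: (0,0) -> (0,-11) [heading=270, draw]
  RT 120: heading 270 -> 150
  -- iteration 2/3 --
  FD 11: (0,-11) -> (-9.526,-5.5) [heading=150, draw]
  RT 120: heading 150 -> 30
  -- iteration 3/3 --
  FD 11: (-9.526,-5.5) -> (0,0) [heading=30, draw]
  RT 120: heading 30 -> 270
]
Final: pos=(0,0), heading=270, 3 segment(s) drawn

Start position: (0, 0)
Final position: (0, 0)
Distance = 0; < 1e-6 -> CLOSED

Answer: yes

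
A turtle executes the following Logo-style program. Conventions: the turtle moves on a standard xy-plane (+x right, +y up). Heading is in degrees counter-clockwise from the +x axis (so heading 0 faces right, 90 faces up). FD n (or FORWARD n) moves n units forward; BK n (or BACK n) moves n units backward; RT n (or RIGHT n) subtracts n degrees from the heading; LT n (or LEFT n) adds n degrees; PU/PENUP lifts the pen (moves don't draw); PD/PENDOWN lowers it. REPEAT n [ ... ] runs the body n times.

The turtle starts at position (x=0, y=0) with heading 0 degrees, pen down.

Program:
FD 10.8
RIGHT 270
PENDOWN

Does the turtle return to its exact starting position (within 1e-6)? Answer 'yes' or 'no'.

Executing turtle program step by step:
Start: pos=(0,0), heading=0, pen down
FD 10.8: (0,0) -> (10.8,0) [heading=0, draw]
RT 270: heading 0 -> 90
PD: pen down
Final: pos=(10.8,0), heading=90, 1 segment(s) drawn

Start position: (0, 0)
Final position: (10.8, 0)
Distance = 10.8; >= 1e-6 -> NOT closed

Answer: no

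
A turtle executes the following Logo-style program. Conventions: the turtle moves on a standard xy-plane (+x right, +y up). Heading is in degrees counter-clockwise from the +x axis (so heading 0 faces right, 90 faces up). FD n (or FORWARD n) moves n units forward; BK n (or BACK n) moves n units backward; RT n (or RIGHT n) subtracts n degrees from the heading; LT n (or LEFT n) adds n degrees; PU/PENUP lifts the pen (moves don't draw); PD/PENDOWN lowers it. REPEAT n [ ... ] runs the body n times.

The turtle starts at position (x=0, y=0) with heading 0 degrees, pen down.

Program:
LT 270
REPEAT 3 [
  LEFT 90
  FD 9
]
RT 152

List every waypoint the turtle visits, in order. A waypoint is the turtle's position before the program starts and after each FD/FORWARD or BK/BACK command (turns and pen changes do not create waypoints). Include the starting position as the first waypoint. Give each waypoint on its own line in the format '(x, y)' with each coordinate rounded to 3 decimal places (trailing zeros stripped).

Executing turtle program step by step:
Start: pos=(0,0), heading=0, pen down
LT 270: heading 0 -> 270
REPEAT 3 [
  -- iteration 1/3 --
  LT 90: heading 270 -> 0
  FD 9: (0,0) -> (9,0) [heading=0, draw]
  -- iteration 2/3 --
  LT 90: heading 0 -> 90
  FD 9: (9,0) -> (9,9) [heading=90, draw]
  -- iteration 3/3 --
  LT 90: heading 90 -> 180
  FD 9: (9,9) -> (0,9) [heading=180, draw]
]
RT 152: heading 180 -> 28
Final: pos=(0,9), heading=28, 3 segment(s) drawn
Waypoints (4 total):
(0, 0)
(9, 0)
(9, 9)
(0, 9)

Answer: (0, 0)
(9, 0)
(9, 9)
(0, 9)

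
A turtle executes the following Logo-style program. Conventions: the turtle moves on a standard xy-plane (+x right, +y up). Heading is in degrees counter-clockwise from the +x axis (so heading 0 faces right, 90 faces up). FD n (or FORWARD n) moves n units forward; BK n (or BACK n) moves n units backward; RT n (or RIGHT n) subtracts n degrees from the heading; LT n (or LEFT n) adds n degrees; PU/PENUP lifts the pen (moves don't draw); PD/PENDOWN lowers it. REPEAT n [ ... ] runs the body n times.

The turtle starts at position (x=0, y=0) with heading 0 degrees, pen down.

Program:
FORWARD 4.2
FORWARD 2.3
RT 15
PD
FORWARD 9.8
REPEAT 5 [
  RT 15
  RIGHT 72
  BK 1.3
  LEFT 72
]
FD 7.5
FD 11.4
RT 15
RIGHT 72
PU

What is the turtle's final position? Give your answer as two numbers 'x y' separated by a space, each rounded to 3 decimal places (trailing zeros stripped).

Answer: 20.023 -16.931

Derivation:
Executing turtle program step by step:
Start: pos=(0,0), heading=0, pen down
FD 4.2: (0,0) -> (4.2,0) [heading=0, draw]
FD 2.3: (4.2,0) -> (6.5,0) [heading=0, draw]
RT 15: heading 0 -> 345
PD: pen down
FD 9.8: (6.5,0) -> (15.966,-2.536) [heading=345, draw]
REPEAT 5 [
  -- iteration 1/5 --
  RT 15: heading 345 -> 330
  RT 72: heading 330 -> 258
  BK 1.3: (15.966,-2.536) -> (16.236,-1.265) [heading=258, draw]
  LT 72: heading 258 -> 330
  -- iteration 2/5 --
  RT 15: heading 330 -> 315
  RT 72: heading 315 -> 243
  BK 1.3: (16.236,-1.265) -> (16.827,-0.107) [heading=243, draw]
  LT 72: heading 243 -> 315
  -- iteration 3/5 --
  RT 15: heading 315 -> 300
  RT 72: heading 300 -> 228
  BK 1.3: (16.827,-0.107) -> (17.696,0.86) [heading=228, draw]
  LT 72: heading 228 -> 300
  -- iteration 4/5 --
  RT 15: heading 300 -> 285
  RT 72: heading 285 -> 213
  BK 1.3: (17.696,0.86) -> (18.787,1.568) [heading=213, draw]
  LT 72: heading 213 -> 285
  -- iteration 5/5 --
  RT 15: heading 285 -> 270
  RT 72: heading 270 -> 198
  BK 1.3: (18.787,1.568) -> (20.023,1.969) [heading=198, draw]
  LT 72: heading 198 -> 270
]
FD 7.5: (20.023,1.969) -> (20.023,-5.531) [heading=270, draw]
FD 11.4: (20.023,-5.531) -> (20.023,-16.931) [heading=270, draw]
RT 15: heading 270 -> 255
RT 72: heading 255 -> 183
PU: pen up
Final: pos=(20.023,-16.931), heading=183, 10 segment(s) drawn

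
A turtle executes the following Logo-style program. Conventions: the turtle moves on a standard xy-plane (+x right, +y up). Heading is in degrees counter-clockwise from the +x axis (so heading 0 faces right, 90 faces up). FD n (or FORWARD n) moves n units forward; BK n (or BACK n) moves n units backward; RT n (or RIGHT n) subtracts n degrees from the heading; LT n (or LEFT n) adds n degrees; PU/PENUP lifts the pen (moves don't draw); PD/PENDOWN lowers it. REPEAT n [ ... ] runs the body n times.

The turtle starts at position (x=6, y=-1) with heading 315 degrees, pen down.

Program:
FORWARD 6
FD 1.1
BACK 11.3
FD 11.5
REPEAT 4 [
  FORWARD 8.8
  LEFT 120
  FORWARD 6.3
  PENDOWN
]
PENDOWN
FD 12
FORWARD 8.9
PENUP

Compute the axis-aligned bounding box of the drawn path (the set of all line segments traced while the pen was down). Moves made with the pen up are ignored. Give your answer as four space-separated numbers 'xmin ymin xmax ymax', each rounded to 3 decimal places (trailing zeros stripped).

Executing turtle program step by step:
Start: pos=(6,-1), heading=315, pen down
FD 6: (6,-1) -> (10.243,-5.243) [heading=315, draw]
FD 1.1: (10.243,-5.243) -> (11.02,-6.02) [heading=315, draw]
BK 11.3: (11.02,-6.02) -> (3.03,1.97) [heading=315, draw]
FD 11.5: (3.03,1.97) -> (11.162,-6.162) [heading=315, draw]
REPEAT 4 [
  -- iteration 1/4 --
  FD 8.8: (11.162,-6.162) -> (17.384,-12.384) [heading=315, draw]
  LT 120: heading 315 -> 75
  FD 6.3: (17.384,-12.384) -> (19.015,-6.299) [heading=75, draw]
  PD: pen down
  -- iteration 2/4 --
  FD 8.8: (19.015,-6.299) -> (21.293,2.201) [heading=75, draw]
  LT 120: heading 75 -> 195
  FD 6.3: (21.293,2.201) -> (15.207,0.571) [heading=195, draw]
  PD: pen down
  -- iteration 3/4 --
  FD 8.8: (15.207,0.571) -> (6.707,-1.707) [heading=195, draw]
  LT 120: heading 195 -> 315
  FD 6.3: (6.707,-1.707) -> (11.162,-6.162) [heading=315, draw]
  PD: pen down
  -- iteration 4/4 --
  FD 8.8: (11.162,-6.162) -> (17.384,-12.384) [heading=315, draw]
  LT 120: heading 315 -> 75
  FD 6.3: (17.384,-12.384) -> (19.015,-6.299) [heading=75, draw]
  PD: pen down
]
PD: pen down
FD 12: (19.015,-6.299) -> (22.121,5.292) [heading=75, draw]
FD 8.9: (22.121,5.292) -> (24.424,13.889) [heading=75, draw]
PU: pen up
Final: pos=(24.424,13.889), heading=75, 14 segment(s) drawn

Segment endpoints: x in {3.03, 6, 6.707, 10.243, 11.02, 11.162, 11.162, 15.207, 17.384, 19.015, 19.015, 21.293, 22.121, 24.424}, y in {-12.384, -12.384, -6.299, -6.299, -6.162, -6.162, -6.02, -5.243, -1.707, -1, 0.571, 1.97, 2.201, 5.292, 13.889}
xmin=3.03, ymin=-12.384, xmax=24.424, ymax=13.889

Answer: 3.03 -12.384 24.424 13.889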